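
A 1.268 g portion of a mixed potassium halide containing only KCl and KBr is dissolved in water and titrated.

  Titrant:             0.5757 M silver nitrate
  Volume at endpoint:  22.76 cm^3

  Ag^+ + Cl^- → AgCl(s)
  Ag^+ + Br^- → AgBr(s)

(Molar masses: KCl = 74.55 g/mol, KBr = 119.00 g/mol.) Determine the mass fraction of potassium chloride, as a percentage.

38.52 %

n(AgNO3) = 0.02276 × 0.5757 = 0.01310 mol
Let x = n(KCl), y = n(KBr).
Titrant: 1x + 1y = 0.01310;  mass: 74.55x + 119.00y = 1.268
Solving, x = 6.552 × 10^-3 mol, y = 6.551 × 10^-3 mol
mass of KCl = 6.552 × 10^-3 × 74.55 = 0.4885 g
% KCl = 0.4885 / 1.268 × 100 = 38.52 %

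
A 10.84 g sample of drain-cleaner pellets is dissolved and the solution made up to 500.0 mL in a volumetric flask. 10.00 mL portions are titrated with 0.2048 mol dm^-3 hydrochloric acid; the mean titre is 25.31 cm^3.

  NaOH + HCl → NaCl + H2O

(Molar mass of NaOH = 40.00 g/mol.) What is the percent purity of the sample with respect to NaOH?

95.64 %

n(HCl) per titration = 0.02531 × 0.2048 = 5.183 × 10^-3 mol
n(NaOH) in each aliquot = 5.183 × 10^-3 mol (1:1 ratio)
n(NaOH) in the whole flask = 5.183 × 10^-3 × 500.0/10.00 = 0.2592 mol
mass of NaOH = 0.2592 × 40.00 = 10.37 g
% NaOH = 10.37 / 10.84 × 100 = 95.64 %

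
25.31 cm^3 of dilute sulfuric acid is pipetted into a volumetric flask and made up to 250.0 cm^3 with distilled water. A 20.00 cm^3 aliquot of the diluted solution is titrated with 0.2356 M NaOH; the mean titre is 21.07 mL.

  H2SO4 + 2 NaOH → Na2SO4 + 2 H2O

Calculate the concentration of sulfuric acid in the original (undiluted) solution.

1.226 M

n(NaOH) = 0.02107 × 0.2356 = 4.964 × 10^-3 mol
From the 1:2 ratio, n(H2SO4) in the aliquot = 1/2 × 4.964 × 10^-3 = 2.482 × 10^-3 mol
[H2SO4]_dilute = 2.482 × 10^-3 / 0.02000 = 0.1241 mol/L
Dilution factor = 250.0 / 25.31 = 9.878
[H2SO4]_stock = 0.1241 × 9.878 = 1.226 mol/L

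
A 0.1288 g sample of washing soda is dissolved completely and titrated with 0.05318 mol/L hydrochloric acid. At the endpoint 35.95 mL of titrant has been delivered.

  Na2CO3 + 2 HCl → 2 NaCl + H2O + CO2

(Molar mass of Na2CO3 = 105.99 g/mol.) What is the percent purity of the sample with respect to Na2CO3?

78.66 %

n(HCl) = 0.03595 L × 0.05318 mol/L = 1.912 × 10^-3 mol
From the 1:2 ratio, n(Na2CO3) = 1/2 × 1.912 × 10^-3 = 9.559 × 10^-4 mol
mass of Na2CO3 = 9.559 × 10^-4 × 105.99 g/mol = 0.1013 g
% Na2CO3 = 0.1013 / 0.1288 × 100 = 78.66 %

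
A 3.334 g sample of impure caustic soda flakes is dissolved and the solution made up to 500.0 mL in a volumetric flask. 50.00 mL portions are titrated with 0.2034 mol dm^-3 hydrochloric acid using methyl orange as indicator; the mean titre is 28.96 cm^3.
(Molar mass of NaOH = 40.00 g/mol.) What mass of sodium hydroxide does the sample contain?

2.356 g

NaOH + HCl → NaCl + H2O
n(HCl) per titration = 0.02896 × 0.2034 = 5.890 × 10^-3 mol
n(NaOH) in each aliquot = 5.890 × 10^-3 mol (1:1 ratio)
n(NaOH) in the whole flask = 5.890 × 10^-3 × 500.0/50.00 = 0.05890 mol
mass of NaOH = 0.05890 × 40.00 = 2.356 g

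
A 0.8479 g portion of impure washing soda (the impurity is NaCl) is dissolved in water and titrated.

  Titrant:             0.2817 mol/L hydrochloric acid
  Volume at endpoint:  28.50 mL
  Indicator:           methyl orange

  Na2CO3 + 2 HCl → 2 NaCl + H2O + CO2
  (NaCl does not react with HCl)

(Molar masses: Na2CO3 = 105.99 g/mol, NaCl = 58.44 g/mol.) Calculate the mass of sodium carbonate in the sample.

0.4255 g

n(HCl) = 0.02850 × 0.2817 = 8.028 × 10^-3 mol
Let x = n(Na2CO3), y = n(NaCl).
Titrant: 2x = 8.028 × 10^-3;  mass: 105.99x + 58.44y = 0.8479
Solving, x = 4.014 × 10^-3 mol, y = 7.228 × 10^-3 mol
mass of Na2CO3 = 4.014 × 10^-3 × 105.99 = 0.4255 g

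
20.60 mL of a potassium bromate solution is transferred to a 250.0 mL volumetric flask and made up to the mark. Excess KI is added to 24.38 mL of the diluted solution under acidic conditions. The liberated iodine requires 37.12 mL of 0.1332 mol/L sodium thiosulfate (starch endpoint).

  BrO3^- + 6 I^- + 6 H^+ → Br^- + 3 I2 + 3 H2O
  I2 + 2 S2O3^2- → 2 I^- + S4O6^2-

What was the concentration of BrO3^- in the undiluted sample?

n(S2O3^2-) = 0.03712 × 0.1332 = 4.944 × 10^-3 mol
n(I2) = n(S2O3^2-)/2 = 2.472 × 10^-3 mol
From the 1:3 ratio, n(BrO3^-) in the aliquot = 1/3 × 2.472 × 10^-3 = 8.241 × 10^-4 mol
[BrO3^-]_dilute = 8.241 × 10^-4 / 0.02438 = 0.03380 mol/L
[BrO3^-]_original = 0.03380 × 250.0/20.60 = 0.4102 mol/L

0.4102 mol/L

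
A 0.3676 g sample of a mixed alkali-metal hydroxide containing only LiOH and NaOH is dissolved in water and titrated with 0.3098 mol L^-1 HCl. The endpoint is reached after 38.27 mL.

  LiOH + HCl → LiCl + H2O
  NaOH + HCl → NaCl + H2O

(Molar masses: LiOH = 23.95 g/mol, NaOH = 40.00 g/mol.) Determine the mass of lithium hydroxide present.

n(HCl) = 0.03827 × 0.3098 = 0.01186 mol
Let x = n(LiOH), y = n(NaOH).
Titrant: 1x + 1y = 0.01186;  mass: 23.95x + 40.00y = 0.3676
Solving, x = 6.644 × 10^-3 mol, y = 5.212 × 10^-3 mol
mass of LiOH = 6.644 × 10^-3 × 23.95 = 0.1591 g

0.1591 g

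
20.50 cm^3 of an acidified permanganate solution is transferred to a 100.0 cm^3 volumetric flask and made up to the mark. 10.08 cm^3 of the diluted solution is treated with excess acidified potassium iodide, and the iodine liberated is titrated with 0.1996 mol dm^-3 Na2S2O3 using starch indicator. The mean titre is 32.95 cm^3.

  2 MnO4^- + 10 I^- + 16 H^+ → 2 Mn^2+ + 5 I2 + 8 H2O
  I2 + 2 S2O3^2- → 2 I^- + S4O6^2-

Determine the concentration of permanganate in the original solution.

n(S2O3^2-) = 0.03295 × 0.1996 = 6.577 × 10^-3 mol
n(I2) = n(S2O3^2-)/2 = 3.288 × 10^-3 mol
From the 2:5 ratio, n(MnO4^-) in the aliquot = 2/5 × 3.288 × 10^-3 = 1.315 × 10^-3 mol
[MnO4^-]_dilute = 1.315 × 10^-3 / 0.01008 = 0.1305 mol/L
[MnO4^-]_original = 0.1305 × 100.0/20.50 = 0.6365 mol/L

0.6365 mol/L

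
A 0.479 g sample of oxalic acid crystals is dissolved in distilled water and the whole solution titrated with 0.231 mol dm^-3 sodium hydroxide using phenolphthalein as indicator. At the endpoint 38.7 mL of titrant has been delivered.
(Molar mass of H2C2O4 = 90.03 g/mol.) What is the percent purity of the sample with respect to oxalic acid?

H2C2O4 + 2 NaOH → Na2C2O4 + 2 H2O
n(NaOH) = 0.0387 L × 0.231 mol/L = 8.94 × 10^-3 mol
From the 1:2 ratio, n(H2C2O4) = 1/2 × 8.94 × 10^-3 = 4.47 × 10^-3 mol
mass of H2C2O4 = 4.47 × 10^-3 × 90.03 g/mol = 0.402 g
% H2C2O4 = 0.402 / 0.479 × 100 = 84.0 %

84.0 %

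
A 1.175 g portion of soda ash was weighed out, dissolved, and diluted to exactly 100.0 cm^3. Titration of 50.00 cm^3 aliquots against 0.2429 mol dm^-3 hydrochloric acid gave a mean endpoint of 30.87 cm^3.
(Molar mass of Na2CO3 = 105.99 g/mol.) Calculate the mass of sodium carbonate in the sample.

0.7947 g

Na2CO3 + 2 HCl → 2 NaCl + H2O + CO2
n(HCl) per titration = 0.03087 × 0.2429 = 7.498 × 10^-3 mol
From the 1:2 ratio, n(Na2CO3) in each aliquot = 1/2 × 7.498 × 10^-3 = 3.749 × 10^-3 mol
n(Na2CO3) in the whole flask = 3.749 × 10^-3 × 100.0/50.00 = 7.498 × 10^-3 mol
mass of Na2CO3 = 7.498 × 10^-3 × 105.99 = 0.7947 g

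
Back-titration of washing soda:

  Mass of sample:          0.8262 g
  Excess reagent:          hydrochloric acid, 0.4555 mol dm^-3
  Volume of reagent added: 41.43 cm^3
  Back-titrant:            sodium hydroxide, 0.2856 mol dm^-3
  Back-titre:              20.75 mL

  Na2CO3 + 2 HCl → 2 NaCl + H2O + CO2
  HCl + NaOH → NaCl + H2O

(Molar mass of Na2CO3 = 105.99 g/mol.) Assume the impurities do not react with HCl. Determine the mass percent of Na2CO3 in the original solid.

83.03 %

n(HCl) added = 0.04143 × 0.4555 = 0.01887 mol
n(NaOH) used in back-titration = 0.02075 × 0.2856 = 5.926 × 10^-3 mol
n(HCl) left over = 5.926 × 10^-3 mol (1:1 ratio)
n(HCl) consumed by analyte = 0.01887 − 5.926 × 10^-3 = 0.01295 mol
From the 1:2 ratio, n(Na2CO3) = 1/2 × 0.01295 = 6.473 × 10^-3 mol
mass of Na2CO3 = 6.473 × 10^-3 × 105.99 = 0.6860 g
% Na2CO3 = 0.6860 / 0.8262 × 100 = 83.03 %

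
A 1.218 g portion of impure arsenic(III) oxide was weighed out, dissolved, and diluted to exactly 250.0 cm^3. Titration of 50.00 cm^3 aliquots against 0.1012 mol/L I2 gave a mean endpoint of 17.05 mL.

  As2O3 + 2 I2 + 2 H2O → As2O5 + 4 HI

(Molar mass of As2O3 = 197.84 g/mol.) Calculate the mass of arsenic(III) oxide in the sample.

0.8534 g

n(I2) per titration = 0.01705 × 0.1012 = 1.725 × 10^-3 mol
From the 1:2 ratio, n(As2O3) in each aliquot = 1/2 × 1.725 × 10^-3 = 8.627 × 10^-4 mol
n(As2O3) in the whole flask = 8.627 × 10^-4 × 250.0/50.00 = 4.314 × 10^-3 mol
mass of As2O3 = 4.314 × 10^-3 × 197.84 = 0.8534 g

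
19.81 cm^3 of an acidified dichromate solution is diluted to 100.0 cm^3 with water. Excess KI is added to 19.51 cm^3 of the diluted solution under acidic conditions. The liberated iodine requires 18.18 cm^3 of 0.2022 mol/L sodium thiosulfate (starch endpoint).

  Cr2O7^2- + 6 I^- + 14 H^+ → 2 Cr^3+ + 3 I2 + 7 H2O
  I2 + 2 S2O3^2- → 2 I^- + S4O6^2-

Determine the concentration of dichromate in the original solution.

0.1585 mol/L

n(S2O3^2-) = 0.01818 × 0.2022 = 3.676 × 10^-3 mol
n(I2) = n(S2O3^2-)/2 = 1.838 × 10^-3 mol
From the 1:3 ratio, n(Cr2O7^2-) in the aliquot = 1/3 × 1.838 × 10^-3 = 6.127 × 10^-4 mol
[Cr2O7^2-]_dilute = 6.127 × 10^-4 / 0.01951 = 0.03140 mol/L
[Cr2O7^2-]_original = 0.03140 × 100.0/19.81 = 0.1585 mol/L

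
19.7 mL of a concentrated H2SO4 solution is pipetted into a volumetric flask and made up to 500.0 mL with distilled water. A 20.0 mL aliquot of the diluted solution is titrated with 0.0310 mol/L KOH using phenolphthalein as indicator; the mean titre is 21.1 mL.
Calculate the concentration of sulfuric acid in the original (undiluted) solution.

H2SO4 + 2 KOH → K2SO4 + 2 H2O
n(KOH) = 0.0211 × 0.0310 = 6.54 × 10^-4 mol
From the 1:2 ratio, n(H2SO4) in the aliquot = 1/2 × 6.54 × 10^-4 = 3.27 × 10^-4 mol
[H2SO4]_dilute = 3.27 × 10^-4 / 0.0200 = 0.0164 mol/L
Dilution factor = 500.0 / 19.7 = 25.38
[H2SO4]_stock = 0.0164 × 25.38 = 0.415 mol/L

0.415 mol/L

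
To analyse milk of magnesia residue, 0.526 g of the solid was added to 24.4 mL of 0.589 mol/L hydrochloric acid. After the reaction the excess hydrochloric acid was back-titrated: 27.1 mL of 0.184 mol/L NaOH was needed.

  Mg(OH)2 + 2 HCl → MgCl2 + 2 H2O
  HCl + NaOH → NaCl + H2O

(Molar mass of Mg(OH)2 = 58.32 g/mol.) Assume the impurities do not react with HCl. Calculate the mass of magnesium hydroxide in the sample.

n(HCl) added = 0.0244 × 0.589 = 0.0144 mol
n(NaOH) used in back-titration = 0.0271 × 0.184 = 4.99 × 10^-3 mol
n(HCl) left over = 4.99 × 10^-3 mol (1:1 ratio)
n(HCl) consumed by analyte = 0.0144 − 4.99 × 10^-3 = 9.39 × 10^-3 mol
From the 1:2 ratio, n(Mg(OH)2) = 1/2 × 9.39 × 10^-3 = 4.69 × 10^-3 mol
mass of Mg(OH)2 = 4.69 × 10^-3 × 58.32 = 0.274 g

0.274 g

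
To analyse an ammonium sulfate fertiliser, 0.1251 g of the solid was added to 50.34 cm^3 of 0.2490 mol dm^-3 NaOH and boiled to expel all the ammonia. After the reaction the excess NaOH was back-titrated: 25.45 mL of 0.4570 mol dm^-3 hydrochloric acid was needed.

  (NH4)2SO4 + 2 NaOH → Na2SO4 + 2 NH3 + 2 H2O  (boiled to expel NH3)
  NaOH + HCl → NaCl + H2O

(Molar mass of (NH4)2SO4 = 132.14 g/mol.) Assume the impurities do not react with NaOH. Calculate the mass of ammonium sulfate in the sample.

0.05973 g

n(NaOH) added = 0.05034 × 0.2490 = 0.01253 mol
n(HCl) used in back-titration = 0.02545 × 0.4570 = 0.01163 mol
n(NaOH) left over = 0.01163 mol (1:1 ratio)
n(NaOH) consumed by analyte = 0.01253 − 0.01163 = 9.040 × 10^-4 mol
From the 1:2 ratio, n((NH4)2SO4) = 1/2 × 9.040 × 10^-4 = 4.520 × 10^-4 mol
mass of (NH4)2SO4 = 4.520 × 10^-4 × 132.14 = 0.05973 g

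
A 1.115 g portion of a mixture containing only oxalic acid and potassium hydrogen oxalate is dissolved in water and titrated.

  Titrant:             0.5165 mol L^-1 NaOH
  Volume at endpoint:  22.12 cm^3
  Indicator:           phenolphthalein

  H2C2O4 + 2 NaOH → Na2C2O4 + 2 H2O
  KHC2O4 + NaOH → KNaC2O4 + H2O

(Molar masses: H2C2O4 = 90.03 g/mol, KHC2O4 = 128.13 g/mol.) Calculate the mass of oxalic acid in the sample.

0.1890 g

n(NaOH) = 0.02212 × 0.5165 = 0.01142 mol
Let x = n(H2C2O4), y = n(KHC2O4).
Titrant: 2x + 1y = 0.01142;  mass: 90.03x + 128.13y = 1.115
Solving, x = 2.099 × 10^-3 mol, y = 7.227 × 10^-3 mol
mass of H2C2O4 = 2.099 × 10^-3 × 90.03 = 0.1890 g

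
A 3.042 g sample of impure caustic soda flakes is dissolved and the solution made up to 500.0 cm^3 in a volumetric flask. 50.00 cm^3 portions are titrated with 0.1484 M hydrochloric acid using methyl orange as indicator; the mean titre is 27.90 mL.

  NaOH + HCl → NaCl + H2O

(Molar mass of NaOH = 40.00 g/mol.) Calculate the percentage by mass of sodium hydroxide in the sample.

54.44 %

n(HCl) per titration = 0.02790 × 0.1484 = 4.140 × 10^-3 mol
n(NaOH) in each aliquot = 4.140 × 10^-3 mol (1:1 ratio)
n(NaOH) in the whole flask = 4.140 × 10^-3 × 500.0/50.00 = 0.04140 mol
mass of NaOH = 0.04140 × 40.00 = 1.656 g
% NaOH = 1.656 / 3.042 × 100 = 54.44 %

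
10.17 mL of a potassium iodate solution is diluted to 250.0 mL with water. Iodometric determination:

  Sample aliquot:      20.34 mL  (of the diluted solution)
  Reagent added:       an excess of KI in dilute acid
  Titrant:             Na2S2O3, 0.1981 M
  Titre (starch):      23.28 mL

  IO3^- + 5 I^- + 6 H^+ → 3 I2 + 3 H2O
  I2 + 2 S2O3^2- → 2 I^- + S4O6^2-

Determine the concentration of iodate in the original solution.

n(S2O3^2-) = 0.02328 × 0.1981 = 4.612 × 10^-3 mol
n(I2) = n(S2O3^2-)/2 = 2.306 × 10^-3 mol
From the 1:3 ratio, n(IO3^-) in the aliquot = 1/3 × 2.306 × 10^-3 = 7.686 × 10^-4 mol
[IO3^-]_dilute = 7.686 × 10^-4 / 0.02034 = 0.03779 mol/L
[IO3^-]_original = 0.03779 × 250.0/10.17 = 0.9289 mol/L

0.9289 M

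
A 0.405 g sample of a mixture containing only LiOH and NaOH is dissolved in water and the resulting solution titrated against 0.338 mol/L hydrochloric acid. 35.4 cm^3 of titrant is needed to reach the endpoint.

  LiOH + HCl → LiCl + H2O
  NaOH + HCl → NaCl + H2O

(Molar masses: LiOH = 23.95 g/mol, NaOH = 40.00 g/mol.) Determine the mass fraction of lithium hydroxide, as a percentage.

n(HCl) = 0.0354 × 0.338 = 0.0120 mol
Let x = n(LiOH), y = n(NaOH).
Titrant: 1x + 1y = 0.0120;  mass: 23.95x + 40.00y = 0.405
Solving, x = 4.59 × 10^-3 mol, y = 7.38 × 10^-3 mol
mass of LiOH = 4.59 × 10^-3 × 23.95 = 0.110 g
% LiOH = 0.110 / 0.405 × 100 = 27.1 %

27.1 %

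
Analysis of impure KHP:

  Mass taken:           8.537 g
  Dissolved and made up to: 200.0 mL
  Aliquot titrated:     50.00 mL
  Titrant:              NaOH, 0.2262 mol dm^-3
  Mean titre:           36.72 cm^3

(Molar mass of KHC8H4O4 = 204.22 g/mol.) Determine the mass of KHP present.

KHC8H4O4 + NaOH → KNaC8H4O4 + H2O
n(NaOH) per titration = 0.03672 × 0.2262 = 8.306 × 10^-3 mol
n(KHC8H4O4) in each aliquot = 8.306 × 10^-3 mol (1:1 ratio)
n(KHC8H4O4) in the whole flask = 8.306 × 10^-3 × 200.0/50.00 = 0.03322 mol
mass of KHC8H4O4 = 0.03322 × 204.22 = 6.785 g

6.785 g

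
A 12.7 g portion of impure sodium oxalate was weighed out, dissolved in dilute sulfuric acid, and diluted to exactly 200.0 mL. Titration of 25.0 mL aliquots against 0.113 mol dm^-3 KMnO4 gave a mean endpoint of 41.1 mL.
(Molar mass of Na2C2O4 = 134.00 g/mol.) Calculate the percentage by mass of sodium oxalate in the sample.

98.0 %

2 MnO4^- + 5 C2O4^2- + 16 H^+ → 2 Mn^2+ + 10 CO2 + 8 H2O
n(KMnO4) per titration = 0.0411 × 0.113 = 4.64 × 10^-3 mol
From the 5:2 ratio, n(Na2C2O4) in each aliquot = 5/2 × 4.64 × 10^-3 = 0.0116 mol
n(Na2C2O4) in the whole flask = 0.0116 × 200.0/25.0 = 0.0929 mol
mass of Na2C2O4 = 0.0929 × 134.00 = 12.4 g
% Na2C2O4 = 12.4 / 12.7 × 100 = 98.0 %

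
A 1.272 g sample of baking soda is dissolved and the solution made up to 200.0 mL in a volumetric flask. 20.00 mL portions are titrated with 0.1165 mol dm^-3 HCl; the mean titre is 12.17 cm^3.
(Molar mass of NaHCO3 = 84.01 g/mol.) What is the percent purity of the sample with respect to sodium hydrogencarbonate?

NaHCO3 + HCl → NaCl + H2O + CO2
n(HCl) per titration = 0.01217 × 0.1165 = 1.418 × 10^-3 mol
n(NaHCO3) in each aliquot = 1.418 × 10^-3 mol (1:1 ratio)
n(NaHCO3) in the whole flask = 1.418 × 10^-3 × 200.0/20.00 = 0.01418 mol
mass of NaHCO3 = 0.01418 × 84.01 = 1.191 g
% NaHCO3 = 1.191 / 1.272 × 100 = 93.64 %

93.64 %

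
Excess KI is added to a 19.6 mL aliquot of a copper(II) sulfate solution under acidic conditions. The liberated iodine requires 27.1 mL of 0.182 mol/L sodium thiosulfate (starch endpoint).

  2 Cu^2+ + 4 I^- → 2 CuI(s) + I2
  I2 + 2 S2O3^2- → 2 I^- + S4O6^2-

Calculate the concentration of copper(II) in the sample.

n(S2O3^2-) = 0.0271 × 0.182 = 4.93 × 10^-3 mol
n(I2) = n(S2O3^2-)/2 = 2.47 × 10^-3 mol
From the 2:1 ratio, n(Cu2+) in the aliquot = 2/1 × 2.47 × 10^-3 = 4.93 × 10^-3 mol
[Cu2+] = 4.93 × 10^-3 / 0.0196 = 0.252 mol/L

0.252 mol/L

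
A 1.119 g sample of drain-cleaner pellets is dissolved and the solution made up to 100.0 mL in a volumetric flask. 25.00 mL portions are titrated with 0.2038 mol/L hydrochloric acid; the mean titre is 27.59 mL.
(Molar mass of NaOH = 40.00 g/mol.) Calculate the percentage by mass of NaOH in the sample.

80.40 %

NaOH + HCl → NaCl + H2O
n(HCl) per titration = 0.02759 × 0.2038 = 5.623 × 10^-3 mol
n(NaOH) in each aliquot = 5.623 × 10^-3 mol (1:1 ratio)
n(NaOH) in the whole flask = 5.623 × 10^-3 × 100.0/25.00 = 0.02249 mol
mass of NaOH = 0.02249 × 40.00 = 0.8997 g
% NaOH = 0.8997 / 1.119 × 100 = 80.40 %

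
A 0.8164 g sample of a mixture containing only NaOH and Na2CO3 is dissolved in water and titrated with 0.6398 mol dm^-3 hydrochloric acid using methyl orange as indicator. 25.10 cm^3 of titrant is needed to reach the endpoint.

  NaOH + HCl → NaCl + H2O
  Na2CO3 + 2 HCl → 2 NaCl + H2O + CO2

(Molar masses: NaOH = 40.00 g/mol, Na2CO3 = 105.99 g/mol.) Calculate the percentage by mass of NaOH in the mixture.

13.06 %

n(HCl) = 0.02510 × 0.6398 = 0.01606 mol
Let x = n(NaOH), y = n(Na2CO3).
Titrant: 1x + 2y = 0.01606;  mass: 40.00x + 105.99y = 0.8164
Solving, x = 2.666 × 10^-3 mol, y = 6.696 × 10^-3 mol
mass of NaOH = 2.666 × 10^-3 × 40.00 = 0.1066 g
% NaOH = 0.1066 / 0.8164 × 100 = 13.06 %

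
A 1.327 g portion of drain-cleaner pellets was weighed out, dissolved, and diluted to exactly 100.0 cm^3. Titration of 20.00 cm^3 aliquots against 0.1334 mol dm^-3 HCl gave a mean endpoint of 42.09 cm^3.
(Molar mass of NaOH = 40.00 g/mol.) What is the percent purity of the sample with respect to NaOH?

84.62 %

NaOH + HCl → NaCl + H2O
n(HCl) per titration = 0.04209 × 0.1334 = 5.615 × 10^-3 mol
n(NaOH) in each aliquot = 5.615 × 10^-3 mol (1:1 ratio)
n(NaOH) in the whole flask = 5.615 × 10^-3 × 100.0/20.00 = 0.02807 mol
mass of NaOH = 0.02807 × 40.00 = 1.123 g
% NaOH = 1.123 / 1.327 × 100 = 84.62 %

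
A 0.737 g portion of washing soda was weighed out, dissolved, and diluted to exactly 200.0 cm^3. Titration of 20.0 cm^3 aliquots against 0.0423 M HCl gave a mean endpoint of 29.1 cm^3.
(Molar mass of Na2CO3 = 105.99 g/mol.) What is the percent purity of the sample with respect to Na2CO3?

88.5 %

Na2CO3 + 2 HCl → 2 NaCl + H2O + CO2
n(HCl) per titration = 0.0291 × 0.0423 = 1.23 × 10^-3 mol
From the 1:2 ratio, n(Na2CO3) in each aliquot = 1/2 × 1.23 × 10^-3 = 6.15 × 10^-4 mol
n(Na2CO3) in the whole flask = 6.15 × 10^-4 × 200.0/20.0 = 6.15 × 10^-3 mol
mass of Na2CO3 = 6.15 × 10^-3 × 105.99 = 0.652 g
% Na2CO3 = 0.652 / 0.737 × 100 = 88.5 %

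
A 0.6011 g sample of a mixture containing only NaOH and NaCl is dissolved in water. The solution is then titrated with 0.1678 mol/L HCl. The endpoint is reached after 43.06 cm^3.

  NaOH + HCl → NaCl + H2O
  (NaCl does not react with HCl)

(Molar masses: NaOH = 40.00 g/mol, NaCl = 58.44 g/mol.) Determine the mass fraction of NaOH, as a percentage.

48.08 %

n(HCl) = 0.04306 × 0.1678 = 7.225 × 10^-3 mol
Let x = n(NaOH), y = n(NaCl).
Titrant: 1x = 7.225 × 10^-3;  mass: 40.00x + 58.44y = 0.6011
Solving, x = 7.225 × 10^-3 mol, y = 5.340 × 10^-3 mol
mass of NaOH = 7.225 × 10^-3 × 40.00 = 0.2890 g
% NaOH = 0.2890 / 0.6011 × 100 = 48.08 %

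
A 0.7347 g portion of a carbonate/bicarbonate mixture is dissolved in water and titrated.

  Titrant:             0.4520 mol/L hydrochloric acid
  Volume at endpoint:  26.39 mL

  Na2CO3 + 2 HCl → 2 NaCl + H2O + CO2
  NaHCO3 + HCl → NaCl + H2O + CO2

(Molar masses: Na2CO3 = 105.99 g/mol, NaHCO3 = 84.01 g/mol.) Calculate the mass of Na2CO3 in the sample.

n(HCl) = 0.02639 × 0.4520 = 0.01193 mol
Let x = n(Na2CO3), y = n(NaHCO3).
Titrant: 2x + 1y = 0.01193;  mass: 105.99x + 84.01y = 0.7347
Solving, x = 4.311 × 10^-3 mol, y = 3.307 × 10^-3 mol
mass of Na2CO3 = 4.311 × 10^-3 × 105.99 = 0.4569 g

0.4569 g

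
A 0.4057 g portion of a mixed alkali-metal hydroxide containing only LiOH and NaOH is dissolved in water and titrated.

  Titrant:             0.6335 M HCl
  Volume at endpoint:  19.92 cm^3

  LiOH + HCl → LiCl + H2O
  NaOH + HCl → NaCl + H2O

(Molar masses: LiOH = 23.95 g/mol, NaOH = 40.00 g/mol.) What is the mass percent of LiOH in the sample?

n(HCl) = 0.01992 × 0.6335 = 0.01262 mol
Let x = n(LiOH), y = n(NaOH).
Titrant: 1x + 1y = 0.01262;  mass: 23.95x + 40.00y = 0.4057
Solving, x = 6.173 × 10^-3 mol, y = 6.447 × 10^-3 mol
mass of LiOH = 6.173 × 10^-3 × 23.95 = 0.1478 g
% LiOH = 0.1478 / 0.4057 × 100 = 36.44 %

36.44 %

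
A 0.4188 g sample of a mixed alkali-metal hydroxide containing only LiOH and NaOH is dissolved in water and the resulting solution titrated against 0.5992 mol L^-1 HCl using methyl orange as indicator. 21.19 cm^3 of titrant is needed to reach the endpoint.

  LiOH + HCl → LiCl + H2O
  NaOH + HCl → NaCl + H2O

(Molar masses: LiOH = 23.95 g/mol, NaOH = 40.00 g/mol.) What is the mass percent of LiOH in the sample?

31.74 %

n(HCl) = 0.02119 × 0.5992 = 0.01270 mol
Let x = n(LiOH), y = n(NaOH).
Titrant: 1x + 1y = 0.01270;  mass: 23.95x + 40.00y = 0.4188
Solving, x = 5.550 × 10^-3 mol, y = 7.147 × 10^-3 mol
mass of LiOH = 5.550 × 10^-3 × 23.95 = 0.1329 g
% LiOH = 0.1329 / 0.4188 × 100 = 31.74 %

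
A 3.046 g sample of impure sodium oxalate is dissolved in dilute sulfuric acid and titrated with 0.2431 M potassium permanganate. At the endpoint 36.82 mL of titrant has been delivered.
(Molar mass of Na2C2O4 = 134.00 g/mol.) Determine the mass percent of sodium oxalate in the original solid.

2 MnO4^- + 5 C2O4^2- + 16 H^+ → 2 Mn^2+ + 10 CO2 + 8 H2O
n(KMnO4) = 0.03682 L × 0.2431 mol/L = 8.951 × 10^-3 mol
From the 5:2 ratio, n(Na2C2O4) = 5/2 × 8.951 × 10^-3 = 0.02238 mol
mass of Na2C2O4 = 0.02238 × 134.00 g/mol = 2.999 g
% Na2C2O4 = 2.999 / 3.046 × 100 = 98.44 %

98.44 %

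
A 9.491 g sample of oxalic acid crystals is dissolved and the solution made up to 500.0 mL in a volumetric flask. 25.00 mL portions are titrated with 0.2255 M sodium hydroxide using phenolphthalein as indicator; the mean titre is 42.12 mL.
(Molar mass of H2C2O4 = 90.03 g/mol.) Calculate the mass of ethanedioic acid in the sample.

8.551 g

H2C2O4 + 2 NaOH → Na2C2O4 + 2 H2O
n(NaOH) per titration = 0.04212 × 0.2255 = 9.498 × 10^-3 mol
From the 1:2 ratio, n(H2C2O4) in each aliquot = 1/2 × 9.498 × 10^-3 = 4.749 × 10^-3 mol
n(H2C2O4) in the whole flask = 4.749 × 10^-3 × 500.0/25.00 = 0.09498 mol
mass of H2C2O4 = 0.09498 × 90.03 = 8.551 g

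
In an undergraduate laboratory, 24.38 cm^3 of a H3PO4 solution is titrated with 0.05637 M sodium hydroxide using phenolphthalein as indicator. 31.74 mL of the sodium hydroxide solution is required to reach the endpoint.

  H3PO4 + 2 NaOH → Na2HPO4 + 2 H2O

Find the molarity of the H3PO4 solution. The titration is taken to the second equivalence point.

n(NaOH) = 0.03174 L × 0.05637 mol/L = 1.789 × 10^-3 mol
From the 1:2 mole ratio, n(H3PO4) = 1/2 × 1.789 × 10^-3 = 8.946 × 10^-4 mol
[H3PO4] = 8.946 × 10^-4 mol / 0.02438 L = 0.03669 mol/L

0.03669 M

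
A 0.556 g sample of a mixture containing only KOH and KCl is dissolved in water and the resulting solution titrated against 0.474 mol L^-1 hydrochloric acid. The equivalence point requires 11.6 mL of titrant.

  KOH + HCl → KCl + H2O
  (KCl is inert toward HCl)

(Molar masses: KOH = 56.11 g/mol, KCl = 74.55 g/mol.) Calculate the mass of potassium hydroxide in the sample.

0.309 g

n(HCl) = 0.0116 × 0.474 = 5.50 × 10^-3 mol
Let x = n(KOH), y = n(KCl).
Titrant: 1x = 5.50 × 10^-3;  mass: 56.11x + 74.55y = 0.556
Solving, x = 5.50 × 10^-3 mol, y = 3.32 × 10^-3 mol
mass of KOH = 5.50 × 10^-3 × 56.11 = 0.309 g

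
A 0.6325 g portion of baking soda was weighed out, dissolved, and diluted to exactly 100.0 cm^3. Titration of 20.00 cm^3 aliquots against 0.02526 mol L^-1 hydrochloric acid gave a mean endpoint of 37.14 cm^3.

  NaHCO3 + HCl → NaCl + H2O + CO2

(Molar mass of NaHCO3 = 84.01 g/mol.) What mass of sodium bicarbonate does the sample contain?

0.3941 g

n(HCl) per titration = 0.03714 × 0.02526 = 9.382 × 10^-4 mol
n(NaHCO3) in each aliquot = 9.382 × 10^-4 mol (1:1 ratio)
n(NaHCO3) in the whole flask = 9.382 × 10^-4 × 100.0/20.00 = 4.691 × 10^-3 mol
mass of NaHCO3 = 4.691 × 10^-3 × 84.01 = 0.3941 g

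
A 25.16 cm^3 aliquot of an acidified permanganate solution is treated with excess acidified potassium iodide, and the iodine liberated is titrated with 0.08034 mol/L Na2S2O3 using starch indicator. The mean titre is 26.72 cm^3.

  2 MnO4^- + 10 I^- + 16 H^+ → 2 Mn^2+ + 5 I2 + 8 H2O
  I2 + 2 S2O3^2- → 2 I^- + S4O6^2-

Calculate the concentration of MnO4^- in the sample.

n(S2O3^2-) = 0.02672 × 0.08034 = 2.147 × 10^-3 mol
n(I2) = n(S2O3^2-)/2 = 1.073 × 10^-3 mol
From the 2:5 ratio, n(MnO4^-) in the aliquot = 2/5 × 1.073 × 10^-3 = 4.293 × 10^-4 mol
[MnO4^-] = 4.293 × 10^-4 / 0.02516 = 0.01706 mol/L

0.01706 mol/L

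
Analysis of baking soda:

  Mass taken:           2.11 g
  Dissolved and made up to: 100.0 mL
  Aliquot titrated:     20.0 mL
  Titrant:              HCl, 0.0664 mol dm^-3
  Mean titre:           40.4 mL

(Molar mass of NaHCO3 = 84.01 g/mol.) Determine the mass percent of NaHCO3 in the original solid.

53.4 %

NaHCO3 + HCl → NaCl + H2O + CO2
n(HCl) per titration = 0.0404 × 0.0664 = 2.68 × 10^-3 mol
n(NaHCO3) in each aliquot = 2.68 × 10^-3 mol (1:1 ratio)
n(NaHCO3) in the whole flask = 2.68 × 10^-3 × 100.0/20.0 = 0.0134 mol
mass of NaHCO3 = 0.0134 × 84.01 = 1.13 g
% NaHCO3 = 1.13 / 2.11 × 100 = 53.4 %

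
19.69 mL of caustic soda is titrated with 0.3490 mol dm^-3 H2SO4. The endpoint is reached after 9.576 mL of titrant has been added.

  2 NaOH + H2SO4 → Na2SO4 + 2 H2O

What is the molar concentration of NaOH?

0.3395 mol/L

n(H2SO4) = 0.009576 L × 0.3490 mol/L = 3.342 × 10^-3 mol
From the 2:1 mole ratio, n(NaOH) = 2/1 × 3.342 × 10^-3 = 6.684 × 10^-3 mol
[NaOH] = 6.684 × 10^-3 mol / 0.01969 L = 0.3395 mol/L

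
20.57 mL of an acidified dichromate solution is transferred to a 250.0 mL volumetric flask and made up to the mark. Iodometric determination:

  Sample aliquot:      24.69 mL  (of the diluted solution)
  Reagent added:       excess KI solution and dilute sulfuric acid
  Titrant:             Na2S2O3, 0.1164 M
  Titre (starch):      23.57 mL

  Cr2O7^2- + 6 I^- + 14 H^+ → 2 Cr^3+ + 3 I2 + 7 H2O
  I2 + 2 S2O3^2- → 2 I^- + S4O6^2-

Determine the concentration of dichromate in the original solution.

n(S2O3^2-) = 0.02357 × 0.1164 = 2.744 × 10^-3 mol
n(I2) = n(S2O3^2-)/2 = 1.372 × 10^-3 mol
From the 1:3 ratio, n(Cr2O7^2-) in the aliquot = 1/3 × 1.372 × 10^-3 = 4.573 × 10^-4 mol
[Cr2O7^2-]_dilute = 4.573 × 10^-4 / 0.02469 = 0.01852 mol/L
[Cr2O7^2-]_original = 0.01852 × 250.0/20.57 = 0.2251 mol/L

0.2251 M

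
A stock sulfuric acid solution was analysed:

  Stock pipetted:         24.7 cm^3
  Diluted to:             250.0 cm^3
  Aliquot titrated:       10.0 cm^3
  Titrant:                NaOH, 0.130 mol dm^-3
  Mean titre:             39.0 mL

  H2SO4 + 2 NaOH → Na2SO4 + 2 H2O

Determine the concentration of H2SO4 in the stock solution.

n(NaOH) = 0.0390 × 0.130 = 5.07 × 10^-3 mol
From the 1:2 ratio, n(H2SO4) in the aliquot = 1/2 × 5.07 × 10^-3 = 2.53 × 10^-3 mol
[H2SO4]_dilute = 2.53 × 10^-3 / 0.0100 = 0.254 mol/L
Dilution factor = 250.0 / 24.7 = 10.12
[H2SO4]_stock = 0.254 × 10.12 = 2.57 mol/L

2.57 mol/L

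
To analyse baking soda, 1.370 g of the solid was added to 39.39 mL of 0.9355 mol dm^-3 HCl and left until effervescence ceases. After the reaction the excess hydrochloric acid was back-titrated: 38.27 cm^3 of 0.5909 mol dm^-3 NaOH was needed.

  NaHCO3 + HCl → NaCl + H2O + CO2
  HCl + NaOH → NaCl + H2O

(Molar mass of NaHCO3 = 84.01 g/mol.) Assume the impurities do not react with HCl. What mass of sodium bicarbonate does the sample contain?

n(HCl) added = 0.03939 × 0.9355 = 0.03685 mol
n(NaOH) used in back-titration = 0.03827 × 0.5909 = 0.02261 mol
n(HCl) left over = 0.02261 mol (1:1 ratio)
n(HCl) consumed by analyte = 0.03685 − 0.02261 = 0.01424 mol
n(NaHCO3) = 0.01424 mol (1:1 ratio)
mass of NaHCO3 = 0.01424 × 84.01 = 1.196 g

1.196 g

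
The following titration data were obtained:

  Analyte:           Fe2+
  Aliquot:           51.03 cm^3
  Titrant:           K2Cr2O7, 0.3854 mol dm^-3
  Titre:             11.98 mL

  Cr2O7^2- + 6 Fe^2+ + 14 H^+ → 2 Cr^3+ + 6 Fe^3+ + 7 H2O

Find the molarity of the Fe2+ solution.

n(K2Cr2O7) = 0.01198 L × 0.3854 mol/L = 4.617 × 10^-3 mol
From the 6:1 mole ratio, n(Fe2+) = 6/1 × 4.617 × 10^-3 = 0.02770 mol
[Fe2+] = 0.02770 mol / 0.05103 L = 0.5429 mol/L

0.5429 mol/L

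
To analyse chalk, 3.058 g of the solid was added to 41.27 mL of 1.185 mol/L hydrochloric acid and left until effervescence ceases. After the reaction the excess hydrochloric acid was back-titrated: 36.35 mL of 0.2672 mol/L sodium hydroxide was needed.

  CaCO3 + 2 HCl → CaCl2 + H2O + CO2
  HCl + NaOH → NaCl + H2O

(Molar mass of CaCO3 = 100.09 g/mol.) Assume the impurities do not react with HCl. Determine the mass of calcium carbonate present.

1.961 g

n(HCl) added = 0.04127 × 1.185 = 0.04890 mol
n(NaOH) used in back-titration = 0.03635 × 0.2672 = 9.713 × 10^-3 mol
n(HCl) left over = 9.713 × 10^-3 mol (1:1 ratio)
n(HCl) consumed by analyte = 0.04890 − 9.713 × 10^-3 = 0.03919 mol
From the 1:2 ratio, n(CaCO3) = 1/2 × 0.03919 = 0.01960 mol
mass of CaCO3 = 0.01960 × 100.09 = 1.961 g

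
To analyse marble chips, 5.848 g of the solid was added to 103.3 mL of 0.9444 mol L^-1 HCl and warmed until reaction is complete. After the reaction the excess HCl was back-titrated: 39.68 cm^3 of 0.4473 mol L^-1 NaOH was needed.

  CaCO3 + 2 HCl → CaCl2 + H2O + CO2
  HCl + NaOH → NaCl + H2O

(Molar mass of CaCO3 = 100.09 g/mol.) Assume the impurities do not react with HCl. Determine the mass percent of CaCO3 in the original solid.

n(HCl) added = 0.1033 × 0.9444 = 0.09756 mol
n(NaOH) used in back-titration = 0.03968 × 0.4473 = 0.01775 mol
n(HCl) left over = 0.01775 mol (1:1 ratio)
n(HCl) consumed by analyte = 0.09756 − 0.01775 = 0.07981 mol
From the 1:2 ratio, n(CaCO3) = 1/2 × 0.07981 = 0.03990 mol
mass of CaCO3 = 0.03990 × 100.09 = 3.994 g
% CaCO3 = 3.994 / 5.848 × 100 = 68.30 %

68.30 %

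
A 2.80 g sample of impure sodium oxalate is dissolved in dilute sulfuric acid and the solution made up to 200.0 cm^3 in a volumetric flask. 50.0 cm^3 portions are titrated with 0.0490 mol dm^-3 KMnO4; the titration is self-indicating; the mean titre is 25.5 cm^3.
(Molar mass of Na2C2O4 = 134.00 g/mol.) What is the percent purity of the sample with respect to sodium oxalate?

59.8 %

2 MnO4^- + 5 C2O4^2- + 16 H^+ → 2 Mn^2+ + 10 CO2 + 8 H2O
n(KMnO4) per titration = 0.0255 × 0.0490 = 1.25 × 10^-3 mol
From the 5:2 ratio, n(Na2C2O4) in each aliquot = 5/2 × 1.25 × 10^-3 = 3.12 × 10^-3 mol
n(Na2C2O4) in the whole flask = 3.12 × 10^-3 × 200.0/50.0 = 0.0125 mol
mass of Na2C2O4 = 0.0125 × 134.00 = 1.67 g
% Na2C2O4 = 1.67 / 2.80 × 100 = 59.8 %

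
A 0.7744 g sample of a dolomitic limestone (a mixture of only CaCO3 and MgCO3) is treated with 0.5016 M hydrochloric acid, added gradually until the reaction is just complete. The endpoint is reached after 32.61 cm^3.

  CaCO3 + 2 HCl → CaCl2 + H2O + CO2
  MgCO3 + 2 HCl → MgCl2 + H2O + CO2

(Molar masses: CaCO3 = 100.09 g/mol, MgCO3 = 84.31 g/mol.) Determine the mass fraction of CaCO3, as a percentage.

69.51 %

n(HCl) = 0.03261 × 0.5016 = 0.01636 mol
Let x = n(CaCO3), y = n(MgCO3).
Titrant: 2x + 2y = 0.01636;  mass: 100.09x + 84.31y = 0.7744
Solving, x = 5.378 × 10^-3 mol, y = 2.801 × 10^-3 mol
mass of CaCO3 = 5.378 × 10^-3 × 100.09 = 0.5383 g
% CaCO3 = 0.5383 / 0.7744 × 100 = 69.51 %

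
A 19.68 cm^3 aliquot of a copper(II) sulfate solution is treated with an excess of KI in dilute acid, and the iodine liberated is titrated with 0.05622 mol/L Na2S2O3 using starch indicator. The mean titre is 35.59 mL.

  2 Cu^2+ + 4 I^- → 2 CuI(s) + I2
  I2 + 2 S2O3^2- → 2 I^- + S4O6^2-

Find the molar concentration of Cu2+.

0.1017 mol/L

n(S2O3^2-) = 0.03559 × 0.05622 = 2.001 × 10^-3 mol
n(I2) = n(S2O3^2-)/2 = 1.000 × 10^-3 mol
From the 2:1 ratio, n(Cu2+) in the aliquot = 2/1 × 1.000 × 10^-3 = 2.001 × 10^-3 mol
[Cu2+] = 2.001 × 10^-3 / 0.01968 = 0.1017 mol/L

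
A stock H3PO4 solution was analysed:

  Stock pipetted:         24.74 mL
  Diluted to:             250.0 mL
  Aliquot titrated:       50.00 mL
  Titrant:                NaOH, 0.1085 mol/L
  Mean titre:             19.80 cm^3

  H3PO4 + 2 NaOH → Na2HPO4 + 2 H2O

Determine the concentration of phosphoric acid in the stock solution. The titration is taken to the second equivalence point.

0.2171 mol/L

n(NaOH) = 0.01980 × 0.1085 = 2.148 × 10^-3 mol
From the 1:2 ratio, n(H3PO4) in the aliquot = 1/2 × 2.148 × 10^-3 = 1.074 × 10^-3 mol
[H3PO4]_dilute = 1.074 × 10^-3 / 0.05000 = 0.02148 mol/L
Dilution factor = 250.0 / 24.74 = 10.11
[H3PO4]_stock = 0.02148 × 10.11 = 0.2171 mol/L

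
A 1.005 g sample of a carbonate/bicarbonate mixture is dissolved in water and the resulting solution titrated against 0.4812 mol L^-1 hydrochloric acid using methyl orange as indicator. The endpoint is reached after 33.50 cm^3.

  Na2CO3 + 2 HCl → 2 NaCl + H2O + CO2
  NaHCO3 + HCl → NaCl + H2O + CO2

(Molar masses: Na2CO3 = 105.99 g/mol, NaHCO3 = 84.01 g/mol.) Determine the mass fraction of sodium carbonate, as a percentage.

n(HCl) = 0.03350 × 0.4812 = 0.01612 mol
Let x = n(Na2CO3), y = n(NaHCO3).
Titrant: 2x + 1y = 0.01612;  mass: 105.99x + 84.01y = 1.005
Solving, x = 5.630 × 10^-3 mol, y = 4.859 × 10^-3 mol
mass of Na2CO3 = 5.630 × 10^-3 × 105.99 = 0.5968 g
% Na2CO3 = 0.5968 / 1.005 × 100 = 59.38 %

59.38 %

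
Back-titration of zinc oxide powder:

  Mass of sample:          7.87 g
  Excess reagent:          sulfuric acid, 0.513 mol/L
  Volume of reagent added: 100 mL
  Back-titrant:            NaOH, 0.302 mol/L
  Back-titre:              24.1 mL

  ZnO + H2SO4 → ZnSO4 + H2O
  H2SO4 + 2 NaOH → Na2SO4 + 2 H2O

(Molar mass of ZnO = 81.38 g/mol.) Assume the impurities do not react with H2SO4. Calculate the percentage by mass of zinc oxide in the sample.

49.3 %

n(H2SO4) added = 0.100 × 0.513 = 0.0513 mol
n(NaOH) used in back-titration = 0.0241 × 0.302 = 7.28 × 10^-3 mol
From the 1:2 ratio, n(H2SO4) left over = 1/2 × 7.28 × 10^-3 = 3.64 × 10^-3 mol
n(H2SO4) consumed by analyte = 0.0513 − 3.64 × 10^-3 = 0.0477 mol
n(ZnO) = 0.0477 mol (1:1 ratio)
mass of ZnO = 0.0477 × 81.38 = 3.88 g
% ZnO = 3.88 / 7.87 × 100 = 49.3 %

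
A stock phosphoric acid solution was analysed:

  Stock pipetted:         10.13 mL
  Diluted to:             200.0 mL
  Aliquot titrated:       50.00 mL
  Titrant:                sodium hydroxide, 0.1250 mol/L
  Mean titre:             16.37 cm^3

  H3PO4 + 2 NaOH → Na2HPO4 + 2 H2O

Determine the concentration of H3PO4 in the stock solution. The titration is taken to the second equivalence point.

0.4040 mol/L

n(NaOH) = 0.01637 × 0.1250 = 2.046 × 10^-3 mol
From the 1:2 ratio, n(H3PO4) in the aliquot = 1/2 × 2.046 × 10^-3 = 1.023 × 10^-3 mol
[H3PO4]_dilute = 1.023 × 10^-3 / 0.05000 = 0.02046 mol/L
Dilution factor = 200.0 / 10.13 = 19.74
[H3PO4]_stock = 0.02046 × 19.74 = 0.4040 mol/L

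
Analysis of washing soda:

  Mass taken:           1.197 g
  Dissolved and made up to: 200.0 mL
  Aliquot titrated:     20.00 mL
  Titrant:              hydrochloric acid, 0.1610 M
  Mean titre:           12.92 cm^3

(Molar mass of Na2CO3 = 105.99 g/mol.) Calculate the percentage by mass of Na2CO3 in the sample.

92.09 %

Na2CO3 + 2 HCl → 2 NaCl + H2O + CO2
n(HCl) per titration = 0.01292 × 0.1610 = 2.080 × 10^-3 mol
From the 1:2 ratio, n(Na2CO3) in each aliquot = 1/2 × 2.080 × 10^-3 = 1.040 × 10^-3 mol
n(Na2CO3) in the whole flask = 1.040 × 10^-3 × 200.0/20.00 = 0.01040 mol
mass of Na2CO3 = 0.01040 × 105.99 = 1.102 g
% Na2CO3 = 1.102 / 1.197 × 100 = 92.09 %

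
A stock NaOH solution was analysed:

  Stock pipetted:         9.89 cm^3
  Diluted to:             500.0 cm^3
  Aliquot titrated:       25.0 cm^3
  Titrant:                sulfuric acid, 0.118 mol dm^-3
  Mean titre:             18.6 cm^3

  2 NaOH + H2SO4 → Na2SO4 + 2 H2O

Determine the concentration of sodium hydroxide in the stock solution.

8.88 mol/L

n(H2SO4) = 0.0186 × 0.118 = 2.19 × 10^-3 mol
From the 2:1 ratio, n(NaOH) in the aliquot = 2/1 × 2.19 × 10^-3 = 4.39 × 10^-3 mol
[NaOH]_dilute = 4.39 × 10^-3 / 0.0250 = 0.176 mol/L
Dilution factor = 500.0 / 9.89 = 50.56
[NaOH]_stock = 0.176 × 50.56 = 8.88 mol/L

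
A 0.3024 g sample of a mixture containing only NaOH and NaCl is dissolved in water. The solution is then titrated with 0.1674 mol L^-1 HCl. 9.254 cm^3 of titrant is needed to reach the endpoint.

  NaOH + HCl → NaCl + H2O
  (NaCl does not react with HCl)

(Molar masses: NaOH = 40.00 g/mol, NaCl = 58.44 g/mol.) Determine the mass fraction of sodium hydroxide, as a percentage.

n(HCl) = 0.009254 × 0.1674 = 1.549 × 10^-3 mol
Let x = n(NaOH), y = n(NaCl).
Titrant: 1x = 1.549 × 10^-3;  mass: 40.00x + 58.44y = 0.3024
Solving, x = 1.549 × 10^-3 mol, y = 4.114 × 10^-3 mol
mass of NaOH = 1.549 × 10^-3 × 40.00 = 0.06196 g
% NaOH = 0.06196 / 0.3024 × 100 = 20.49 %

20.49 %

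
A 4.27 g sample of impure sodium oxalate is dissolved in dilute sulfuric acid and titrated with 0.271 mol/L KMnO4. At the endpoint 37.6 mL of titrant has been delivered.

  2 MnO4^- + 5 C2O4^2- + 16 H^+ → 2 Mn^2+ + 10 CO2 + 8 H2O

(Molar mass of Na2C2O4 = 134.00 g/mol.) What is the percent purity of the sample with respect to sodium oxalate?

n(KMnO4) = 0.0376 L × 0.271 mol/L = 0.0102 mol
From the 5:2 ratio, n(Na2C2O4) = 5/2 × 0.0102 = 0.0255 mol
mass of Na2C2O4 = 0.0255 × 134.00 g/mol = 3.41 g
% Na2C2O4 = 3.41 / 4.27 × 100 = 79.9 %

79.9 %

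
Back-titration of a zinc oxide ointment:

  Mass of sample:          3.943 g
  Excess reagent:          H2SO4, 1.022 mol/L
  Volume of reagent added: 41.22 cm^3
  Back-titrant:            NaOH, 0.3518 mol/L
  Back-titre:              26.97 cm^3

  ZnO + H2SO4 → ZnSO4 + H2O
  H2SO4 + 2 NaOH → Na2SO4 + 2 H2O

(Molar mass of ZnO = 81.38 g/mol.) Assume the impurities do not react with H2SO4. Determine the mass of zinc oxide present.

n(H2SO4) added = 0.04122 × 1.022 = 0.04213 mol
n(NaOH) used in back-titration = 0.02697 × 0.3518 = 9.488 × 10^-3 mol
From the 1:2 ratio, n(H2SO4) left over = 1/2 × 9.488 × 10^-3 = 4.744 × 10^-3 mol
n(H2SO4) consumed by analyte = 0.04213 − 4.744 × 10^-3 = 0.03738 mol
n(ZnO) = 0.03738 mol (1:1 ratio)
mass of ZnO = 0.03738 × 81.38 = 3.042 g

3.042 g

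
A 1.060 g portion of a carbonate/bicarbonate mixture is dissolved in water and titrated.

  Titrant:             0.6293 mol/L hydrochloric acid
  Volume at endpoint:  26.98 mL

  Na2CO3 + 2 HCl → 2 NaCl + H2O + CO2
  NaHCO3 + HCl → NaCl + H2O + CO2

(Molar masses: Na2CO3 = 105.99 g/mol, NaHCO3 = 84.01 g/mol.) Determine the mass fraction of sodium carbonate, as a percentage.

59.06 %

n(HCl) = 0.02698 × 0.6293 = 0.01698 mol
Let x = n(Na2CO3), y = n(NaHCO3).
Titrant: 2x + 1y = 0.01698;  mass: 105.99x + 84.01y = 1.060
Solving, x = 5.906 × 10^-3 mol, y = 5.166 × 10^-3 mol
mass of Na2CO3 = 5.906 × 10^-3 × 105.99 = 0.6260 g
% Na2CO3 = 0.6260 / 1.060 × 100 = 59.06 %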